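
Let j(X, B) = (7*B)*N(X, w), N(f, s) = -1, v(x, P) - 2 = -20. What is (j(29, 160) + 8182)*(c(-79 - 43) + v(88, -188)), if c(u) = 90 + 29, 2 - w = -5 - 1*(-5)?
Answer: 713262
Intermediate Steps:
v(x, P) = -18 (v(x, P) = 2 - 20 = -18)
w = 2 (w = 2 - (-5 - 1*(-5)) = 2 - (-5 + 5) = 2 - 1*0 = 2 + 0 = 2)
j(X, B) = -7*B (j(X, B) = (7*B)*(-1) = -7*B)
c(u) = 119
(j(29, 160) + 8182)*(c(-79 - 43) + v(88, -188)) = (-7*160 + 8182)*(119 - 18) = (-1120 + 8182)*101 = 7062*101 = 713262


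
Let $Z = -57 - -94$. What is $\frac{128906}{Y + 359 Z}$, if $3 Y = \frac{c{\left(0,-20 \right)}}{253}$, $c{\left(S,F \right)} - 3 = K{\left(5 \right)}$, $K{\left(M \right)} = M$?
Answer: $\frac{97839654}{10081805} \approx 9.7046$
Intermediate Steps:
$Z = 37$ ($Z = -57 + 94 = 37$)
$c{\left(S,F \right)} = 8$ ($c{\left(S,F \right)} = 3 + 5 = 8$)
$Y = \frac{8}{759}$ ($Y = \frac{8 \cdot \frac{1}{253}}{3} = \frac{1}{3} \cdot \frac{8}{253} = \frac{8}{759} \approx 0.01054$)
$\frac{128906}{Y + 359 Z} = \frac{128906}{\frac{8}{759} + 359 \cdot 37} = \frac{128906}{\frac{8}{759} + 13283} = \frac{128906}{\frac{10081805}{759}} = 128906 \cdot \frac{759}{10081805} = \frac{97839654}{10081805}$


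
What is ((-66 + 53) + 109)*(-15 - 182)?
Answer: -18912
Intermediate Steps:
((-66 + 53) + 109)*(-15 - 182) = (-13 + 109)*(-197) = 96*(-197) = -18912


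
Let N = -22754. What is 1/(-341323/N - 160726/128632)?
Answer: 731723132/10061975183 ≈ 0.072722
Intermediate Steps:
1/(-341323/N - 160726/128632) = 1/(-341323/(-22754) - 160726/128632) = 1/(-341323*(-1/22754) - 160726*1/128632) = 1/(341323/22754 - 80363/64316) = 1/(10061975183/731723132) = 731723132/10061975183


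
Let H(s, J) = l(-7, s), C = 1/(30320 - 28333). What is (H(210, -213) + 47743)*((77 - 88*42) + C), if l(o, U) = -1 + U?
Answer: -344820530304/1987 ≈ -1.7354e+8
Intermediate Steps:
C = 1/1987 ≈ 0.00050327
H(s, J) = -1 + s
(H(210, -213) + 47743)*((77 - 88*42) + C) = ((-1 + 210) + 47743)*((77 - 88*42) + 1/1987) = (209 + 47743)*((77 - 3696) + 1/1987) = 47952*(-3619 + 1/1987) = 47952*(-7190952/1987) = -344820530304/1987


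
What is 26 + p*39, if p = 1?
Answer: 65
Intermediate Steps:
26 + p*39 = 26 + 1*39 = 26 + 39 = 65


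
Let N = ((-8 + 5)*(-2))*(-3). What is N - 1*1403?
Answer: -1421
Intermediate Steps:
N = -18 (N = -3*(-2)*(-3) = 6*(-3) = -18)
N - 1*1403 = -18 - 1*1403 = -18 - 1403 = -1421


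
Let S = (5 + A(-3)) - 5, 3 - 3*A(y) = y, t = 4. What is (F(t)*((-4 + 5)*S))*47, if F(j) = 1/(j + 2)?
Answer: 47/3 ≈ 15.667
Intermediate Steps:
A(y) = 1 - y/3
F(j) = 1/(2 + j)
S = 2 (S = (5 + (1 - ⅓*(-3))) - 5 = (5 + (1 + 1)) - 5 = (5 + 2) - 5 = 7 - 5 = 2)
(F(t)*((-4 + 5)*S))*47 = (((-4 + 5)*2)/(2 + 4))*47 = ((1*2)/6)*47 = ((⅙)*2)*47 = (⅓)*47 = 47/3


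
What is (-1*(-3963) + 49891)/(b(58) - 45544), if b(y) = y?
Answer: -26927/22743 ≈ -1.1840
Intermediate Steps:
(-1*(-3963) + 49891)/(b(58) - 45544) = (-1*(-3963) + 49891)/(58 - 45544) = (3963 + 49891)/(-45486) = 53854*(-1/45486) = -26927/22743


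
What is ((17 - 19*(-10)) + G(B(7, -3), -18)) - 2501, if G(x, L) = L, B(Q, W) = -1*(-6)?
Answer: -2312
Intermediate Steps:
B(Q, W) = 6
((17 - 19*(-10)) + G(B(7, -3), -18)) - 2501 = ((17 - 19*(-10)) - 18) - 2501 = ((17 + 190) - 18) - 2501 = (207 - 18) - 2501 = 189 - 2501 = -2312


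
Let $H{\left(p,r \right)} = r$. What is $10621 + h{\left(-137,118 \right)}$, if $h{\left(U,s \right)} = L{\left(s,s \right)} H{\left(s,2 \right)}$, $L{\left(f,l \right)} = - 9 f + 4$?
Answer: $8505$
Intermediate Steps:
$L{\left(f,l \right)} = 4 - 9 f$
$h{\left(U,s \right)} = 8 - 18 s$ ($h{\left(U,s \right)} = \left(4 - 9 s\right) 2 = 8 - 18 s$)
$10621 + h{\left(-137,118 \right)} = 10621 + \left(8 - 2124\right) = 10621 - 2116 = 8505$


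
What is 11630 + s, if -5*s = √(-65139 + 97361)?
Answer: 11630 - √32222/5 ≈ 11594.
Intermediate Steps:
s = -√32222/5 (s = -√(-65139 + 97361)/5 = -√32222/5 ≈ -35.901)
11630 + s = 11630 - √32222/5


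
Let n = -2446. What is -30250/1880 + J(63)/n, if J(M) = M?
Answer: -3705497/229924 ≈ -16.116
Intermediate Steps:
-30250/1880 + J(63)/n = -30250/1880 + 63/(-2446) = -30250*1/1880 + 63*(-1/2446) = -3025/188 - 63/2446 = -3705497/229924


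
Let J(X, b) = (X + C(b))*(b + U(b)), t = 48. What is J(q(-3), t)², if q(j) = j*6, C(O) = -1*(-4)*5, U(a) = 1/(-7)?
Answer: 448900/49 ≈ 9161.2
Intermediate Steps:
U(a) = -⅐
C(O) = 20 (C(O) = 4*5 = 20)
q(j) = 6*j
J(X, b) = (20 + X)*(-⅐ + b) (J(X, b) = (X + 20)*(b - ⅐) = (20 + X)*(-⅐ + b))
J(q(-3), t)² = (-20/7 + 20*48 - 6*(-3)/7 + (6*(-3))*48)² = (-20/7 + 960 - ⅐*(-18) - 18*48)² = (-20/7 + 960 + 18/7 - 864)² = (670/7)² = 448900/49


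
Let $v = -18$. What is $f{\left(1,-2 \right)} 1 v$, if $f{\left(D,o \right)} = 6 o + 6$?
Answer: $108$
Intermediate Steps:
$f{\left(D,o \right)} = 6 + 6 o$
$f{\left(1,-2 \right)} 1 v = \left(6 + 6 \left(-2\right)\right) 1 \left(-18\right) = \left(6 - 12\right) 1 \left(-18\right) = \left(-6\right) 1 \left(-18\right) = \left(-6\right) \left(-18\right) = 108$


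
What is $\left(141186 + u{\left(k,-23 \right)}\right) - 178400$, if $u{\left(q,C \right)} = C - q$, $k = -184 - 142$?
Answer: $-36911$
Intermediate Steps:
$k = -326$ ($k = -184 - 142 = -326$)
$\left(141186 + u{\left(k,-23 \right)}\right) - 178400 = \left(141186 - -303\right) - 178400 = \left(141186 + \left(-23 + 326\right)\right) - 178400 = \left(141186 + 303\right) - 178400 = 141489 - 178400 = -36911$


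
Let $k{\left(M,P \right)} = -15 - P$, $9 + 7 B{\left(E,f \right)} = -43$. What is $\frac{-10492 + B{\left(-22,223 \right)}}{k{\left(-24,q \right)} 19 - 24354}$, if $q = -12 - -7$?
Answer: $\frac{9187}{21476} \approx 0.42778$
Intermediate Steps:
$B{\left(E,f \right)} = - \frac{52}{7}$ ($B{\left(E,f \right)} = - \frac{9}{7} + \frac{1}{7} \left(-43\right) = - \frac{9}{7} - \frac{43}{7} = - \frac{52}{7}$)
$q = -5$ ($q = -12 + 7 = -5$)
$\frac{-10492 + B{\left(-22,223 \right)}}{k{\left(-24,q \right)} 19 - 24354} = \frac{-10492 - \frac{52}{7}}{\left(-15 - -5\right) 19 - 24354} = - \frac{73496}{7 \left(\left(-15 + 5\right) 19 - 24354\right)} = - \frac{73496}{7 \left(\left(-10\right) 19 - 24354\right)} = - \frac{73496}{7 \left(-190 - 24354\right)} = - \frac{73496}{7 \left(-24544\right)} = \left(- \frac{73496}{7}\right) \left(- \frac{1}{24544}\right) = \frac{9187}{21476}$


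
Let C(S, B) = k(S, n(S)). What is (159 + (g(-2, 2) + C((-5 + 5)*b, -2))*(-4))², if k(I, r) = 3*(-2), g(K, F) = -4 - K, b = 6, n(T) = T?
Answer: 36481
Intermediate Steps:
k(I, r) = -6
C(S, B) = -6
(159 + (g(-2, 2) + C((-5 + 5)*b, -2))*(-4))² = (159 + ((-4 - 1*(-2)) - 6)*(-4))² = (159 + ((-4 + 2) - 6)*(-4))² = (159 + (-2 - 6)*(-4))² = (159 - 8*(-4))² = (159 + 32)² = 191² = 36481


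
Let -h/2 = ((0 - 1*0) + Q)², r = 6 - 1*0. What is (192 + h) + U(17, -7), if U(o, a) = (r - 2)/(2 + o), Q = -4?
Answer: 3044/19 ≈ 160.21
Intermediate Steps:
r = 6 (r = 6 + 0 = 6)
U(o, a) = 4/(2 + o) (U(o, a) = (6 - 2)/(2 + o) = 4/(2 + o))
h = -32 (h = -2*((0 - 1*0) - 4)² = -2*((0 + 0) - 4)² = -2*(0 - 4)² = -2*(-4)² = -2*16 = -32)
(192 + h) + U(17, -7) = (192 - 32) + 4/(2 + 17) = 160 + 4/19 = 3044/19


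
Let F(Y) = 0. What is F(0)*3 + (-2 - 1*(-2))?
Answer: 0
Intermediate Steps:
F(0)*3 + (-2 - 1*(-2)) = 0*3 + (-2 - 1*(-2)) = 0 + (-2 + 2) = 0 + 0 = 0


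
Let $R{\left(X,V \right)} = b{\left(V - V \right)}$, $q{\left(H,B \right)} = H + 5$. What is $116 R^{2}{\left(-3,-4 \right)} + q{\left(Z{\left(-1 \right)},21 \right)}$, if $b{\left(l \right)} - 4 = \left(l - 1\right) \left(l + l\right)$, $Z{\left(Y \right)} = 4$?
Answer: $1865$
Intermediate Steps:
$b{\left(l \right)} = 4 + 2 l \left(-1 + l\right)$ ($b{\left(l \right)} = 4 + \left(l - 1\right) \left(l + l\right) = 4 + \left(-1 + l\right) 2 l = 4 + 2 l \left(-1 + l\right)$)
$q{\left(H,B \right)} = 5 + H$
$R{\left(X,V \right)} = 4$ ($R{\left(X,V \right)} = 4 - 2 \left(V - V\right) + 2 \left(V - V\right)^{2} = 4 - 0 + 2 \cdot 0^{2} = 4 + 0 + 2 \cdot 0 = 4 + 0 + 0 = 4$)
$116 R^{2}{\left(-3,-4 \right)} + q{\left(Z{\left(-1 \right)},21 \right)} = 116 \cdot 4^{2} + \left(5 + 4\right) = 116 \cdot 16 + 9 = 1856 + 9 = 1865$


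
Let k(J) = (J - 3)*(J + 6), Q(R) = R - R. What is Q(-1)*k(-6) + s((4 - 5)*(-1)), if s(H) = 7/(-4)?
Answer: -7/4 ≈ -1.7500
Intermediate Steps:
Q(R) = 0
k(J) = (-3 + J)*(6 + J)
s(H) = -7/4 (s(H) = 7*(-¼) = -7/4)
Q(-1)*k(-6) + s((4 - 5)*(-1)) = 0*(-18 + (-6)² + 3*(-6)) - 7/4 = 0*(-18 + 36 - 18) - 7/4 = 0*0 - 7/4 = 0 - 7/4 = -7/4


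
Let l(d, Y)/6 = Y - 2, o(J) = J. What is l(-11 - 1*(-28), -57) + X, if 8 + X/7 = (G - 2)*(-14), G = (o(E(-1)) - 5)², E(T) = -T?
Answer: -1782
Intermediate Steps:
l(d, Y) = -12 + 6*Y (l(d, Y) = 6*(Y - 2) = 6*(-2 + Y) = -12 + 6*Y)
G = 16 (G = (-1*(-1) - 5)² = (1 - 5)² = (-4)² = 16)
X = -1428 (X = -56 + 7*((16 - 2)*(-14)) = -56 + 7*(14*(-14)) = -56 + 7*(-196) = -56 - 1372 = -1428)
l(-11 - 1*(-28), -57) + X = (-12 + 6*(-57)) - 1428 = (-12 - 342) - 1428 = -354 - 1428 = -1782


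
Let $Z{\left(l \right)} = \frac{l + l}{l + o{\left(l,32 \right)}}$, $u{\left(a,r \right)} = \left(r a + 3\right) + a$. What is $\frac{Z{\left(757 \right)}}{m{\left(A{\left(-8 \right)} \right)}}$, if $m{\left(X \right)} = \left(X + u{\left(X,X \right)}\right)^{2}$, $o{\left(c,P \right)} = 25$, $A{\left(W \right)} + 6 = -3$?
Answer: $\frac{757}{1703196} \approx 0.00044446$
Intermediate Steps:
$A{\left(W \right)} = -9$ ($A{\left(W \right)} = -6 - 3 = -9$)
$u{\left(a,r \right)} = 3 + a + a r$ ($u{\left(a,r \right)} = \left(a r + 3\right) + a = \left(3 + a r\right) + a = 3 + a + a r$)
$Z{\left(l \right)} = \frac{2 l}{25 + l}$ ($Z{\left(l \right)} = \frac{l + l}{l + 25} = \frac{2 l}{25 + l}$)
$m{\left(X \right)} = \left(3 + X^{2} + 2 X\right)^{2}$ ($m{\left(X \right)} = \left(X + \left(3 + X + X X\right)\right)^{2} = \left(X + \left(3 + X + X^{2}\right)\right)^{2} = \left(3 + X^{2} + 2 X\right)^{2}$)
$\frac{Z{\left(757 \right)}}{m{\left(A{\left(-8 \right)} \right)}} = \frac{2 \cdot 757 \frac{1}{25 + 757}}{\left(3 + \left(-9\right)^{2} + 2 \left(-9\right)\right)^{2}} = \frac{2 \cdot 757 \cdot \frac{1}{782}}{\left(3 + 81 - 18\right)^{2}} = \frac{2 \cdot 757 \cdot \frac{1}{782}}{66^{2}} = \frac{757}{391 \cdot 4356} = \frac{757}{391} \cdot \frac{1}{4356} = \frac{757}{1703196}$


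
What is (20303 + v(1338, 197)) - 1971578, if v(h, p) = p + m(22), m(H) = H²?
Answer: -1950594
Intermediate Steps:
v(h, p) = 484 + p (v(h, p) = p + 22² = p + 484 = 484 + p)
(20303 + v(1338, 197)) - 1971578 = (20303 + (484 + 197)) - 1971578 = (20303 + 681) - 1971578 = 20984 - 1971578 = -1950594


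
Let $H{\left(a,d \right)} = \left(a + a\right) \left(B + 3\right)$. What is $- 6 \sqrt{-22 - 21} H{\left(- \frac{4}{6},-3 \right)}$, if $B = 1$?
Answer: $32 i \sqrt{43} \approx 209.84 i$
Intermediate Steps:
$H{\left(a,d \right)} = 8 a$ ($H{\left(a,d \right)} = \left(a + a\right) \left(1 + 3\right) = 2 a 4 = 8 a$)
$- 6 \sqrt{-22 - 21} H{\left(- \frac{4}{6},-3 \right)} = - 6 \sqrt{-22 - 21} \cdot 8 \left(- \frac{4}{6}\right) = - 6 \sqrt{-43} \cdot 8 \left(\left(-4\right) \frac{1}{6}\right) = - 6 i \sqrt{43} \cdot 8 \left(- \frac{2}{3}\right) = - 6 i \sqrt{43} \left(- \frac{16}{3}\right) = - 6 \left(- \frac{16 i \sqrt{43}}{3}\right) = 32 i \sqrt{43}$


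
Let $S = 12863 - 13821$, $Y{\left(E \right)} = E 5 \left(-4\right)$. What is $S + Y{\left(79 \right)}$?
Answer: $-2538$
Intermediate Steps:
$Y{\left(E \right)} = - 20 E$ ($Y{\left(E \right)} = 5 E \left(-4\right) = - 20 E$)
$S = -958$
$S + Y{\left(79 \right)} = -958 - 1580 = -2538$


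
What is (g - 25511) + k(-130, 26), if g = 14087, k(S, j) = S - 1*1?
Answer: -11555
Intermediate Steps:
k(S, j) = -1 + S (k(S, j) = S - 1 = -1 + S)
(g - 25511) + k(-130, 26) = (14087 - 25511) + (-1 - 130) = -11424 - 131 = -11555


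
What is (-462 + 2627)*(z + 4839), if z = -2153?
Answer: 5815190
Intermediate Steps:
(-462 + 2627)*(z + 4839) = (-462 + 2627)*(-2153 + 4839) = 2165*2686 = 5815190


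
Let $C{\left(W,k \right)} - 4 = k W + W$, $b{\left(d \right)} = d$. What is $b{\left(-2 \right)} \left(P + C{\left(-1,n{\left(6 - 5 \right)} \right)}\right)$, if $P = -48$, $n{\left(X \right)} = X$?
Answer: $92$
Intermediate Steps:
$C{\left(W,k \right)} = 4 + W + W k$ ($C{\left(W,k \right)} = 4 + \left(k W + W\right) = 4 + \left(W k + W\right) = 4 + \left(W + W k\right) = 4 + W + W k$)
$b{\left(-2 \right)} \left(P + C{\left(-1,n{\left(6 - 5 \right)} \right)}\right) = - 2 \left(-48 - \left(3 - 5\right)\right) = - 2 \left(-48 - -2\right) = - 2 \left(-48 + 2\right) = \left(-2\right) \left(-46\right) = 92$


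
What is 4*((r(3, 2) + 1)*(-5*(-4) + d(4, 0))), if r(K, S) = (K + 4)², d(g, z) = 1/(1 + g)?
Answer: 4040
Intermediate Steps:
r(K, S) = (4 + K)²
4*((r(3, 2) + 1)*(-5*(-4) + d(4, 0))) = 4*(((4 + 3)² + 1)*(-5*(-4) + 1/(1 + 4))) = 4*((7² + 1)*(20 + 1/5)) = 4*((49 + 1)*(20 + ⅕)) = 4*(50*(101/5)) = 4*1010 = 4040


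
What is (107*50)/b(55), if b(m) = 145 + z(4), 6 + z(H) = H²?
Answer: 1070/31 ≈ 34.516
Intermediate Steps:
z(H) = -6 + H²
b(m) = 155 (b(m) = 145 + (-6 + 4²) = 145 + (-6 + 16) = 145 + 10 = 155)
(107*50)/b(55) = (107*50)/155 = 5350*(1/155) = 1070/31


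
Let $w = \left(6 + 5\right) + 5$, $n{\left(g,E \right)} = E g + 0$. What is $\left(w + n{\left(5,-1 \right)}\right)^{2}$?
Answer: $121$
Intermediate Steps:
$n{\left(g,E \right)} = E g$
$w = 16$ ($w = 11 + 5 = 16$)
$\left(w + n{\left(5,-1 \right)}\right)^{2} = \left(16 - 5\right)^{2} = 11^{2} = 121$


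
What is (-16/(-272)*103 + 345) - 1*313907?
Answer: -5330451/17 ≈ -3.1356e+5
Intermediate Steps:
(-16/(-272)*103 + 345) - 1*313907 = (-16*(-1/272)*103 + 345) - 313907 = ((1/17)*103 + 345) - 313907 = (103/17 + 345) - 313907 = 5968/17 - 313907 = -5330451/17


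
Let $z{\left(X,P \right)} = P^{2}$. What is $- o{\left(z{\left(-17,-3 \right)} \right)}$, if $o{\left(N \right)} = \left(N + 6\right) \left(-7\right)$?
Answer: $105$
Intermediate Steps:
$o{\left(N \right)} = -42 - 7 N$ ($o{\left(N \right)} = \left(6 + N\right) \left(-7\right) = -42 - 7 N$)
$- o{\left(z{\left(-17,-3 \right)} \right)} = - (-42 - 7 \left(-3\right)^{2}) = - (-42 - 63) = \left(-1\right) \left(-105\right) = 105$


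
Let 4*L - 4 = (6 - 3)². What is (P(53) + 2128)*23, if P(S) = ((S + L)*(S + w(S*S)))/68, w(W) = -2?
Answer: 798629/16 ≈ 49914.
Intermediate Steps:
L = 13/4 (L = 1 + (6 - 3)²/4 = 1 + (¼)*3² = 1 + (¼)*9 = 1 + 9/4 = 13/4 ≈ 3.2500)
P(S) = (-2 + S)*(13/4 + S)/68 (P(S) = ((S + 13/4)*(S - 2))/68 = ((13/4 + S)*(-2 + S))*(1/68) = ((-2 + S)*(13/4 + S))*(1/68) = (-2 + S)*(13/4 + S)/68)
(P(53) + 2128)*23 = ((-13/136 + (1/68)*53² + (5/272)*53) + 2128)*23 = ((-13/136 + (1/68)*2809 + 265/272) + 2128)*23 = ((-13/136 + 2809/68 + 265/272) + 2128)*23 = (675/16 + 2128)*23 = (34723/16)*23 = 798629/16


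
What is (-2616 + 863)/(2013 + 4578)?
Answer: -1753/6591 ≈ -0.26597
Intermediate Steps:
(-2616 + 863)/(2013 + 4578) = -1753/6591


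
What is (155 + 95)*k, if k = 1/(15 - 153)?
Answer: -125/69 ≈ -1.8116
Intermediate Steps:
k = -1/138 (k = 1/(-138) = -1/138 ≈ -0.0072464)
(155 + 95)*k = (155 + 95)*(-1/138) = 250*(-1/138) = -125/69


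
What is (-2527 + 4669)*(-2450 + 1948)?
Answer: -1075284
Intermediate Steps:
(-2527 + 4669)*(-2450 + 1948) = 2142*(-502) = -1075284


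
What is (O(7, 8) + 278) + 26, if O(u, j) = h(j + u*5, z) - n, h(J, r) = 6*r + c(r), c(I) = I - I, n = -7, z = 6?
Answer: 347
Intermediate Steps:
c(I) = 0
h(J, r) = 6*r (h(J, r) = 6*r + 0 = 6*r)
O(u, j) = 43 (O(u, j) = 6*6 - 1*(-7) = 36 + 7 = 43)
(O(7, 8) + 278) + 26 = (43 + 278) + 26 = 321 + 26 = 347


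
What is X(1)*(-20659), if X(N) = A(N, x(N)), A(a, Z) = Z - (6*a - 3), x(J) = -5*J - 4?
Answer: 247908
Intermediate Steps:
x(J) = -4 - 5*J
A(a, Z) = 3 + Z - 6*a (A(a, Z) = Z - (-3 + 6*a) = Z + (3 - 6*a) = 3 + Z - 6*a)
X(N) = -1 - 11*N (X(N) = 3 + (-4 - 5*N) - 6*N = -1 - 11*N)
X(1)*(-20659) = (-1 - 11*1)*(-20659) = (-1 - 11)*(-20659) = -12*(-20659) = 247908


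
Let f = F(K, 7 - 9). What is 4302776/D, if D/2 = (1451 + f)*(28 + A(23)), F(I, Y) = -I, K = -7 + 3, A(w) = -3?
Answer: 2151388/36375 ≈ 59.145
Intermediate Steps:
K = -4
f = 4 (f = -1*(-4) = 4)
D = 72750 (D = 2*((1451 + 4)*(28 - 3)) = 2*(1455*25) = 2*36375 = 72750)
4302776/D = 4302776/72750 = 4302776*(1/72750) = 2151388/36375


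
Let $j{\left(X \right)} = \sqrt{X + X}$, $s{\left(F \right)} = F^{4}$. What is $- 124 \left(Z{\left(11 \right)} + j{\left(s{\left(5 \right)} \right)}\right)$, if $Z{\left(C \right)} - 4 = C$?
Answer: $-1860 - 3100 \sqrt{2} \approx -6244.1$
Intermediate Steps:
$Z{\left(C \right)} = 4 + C$
$j{\left(X \right)} = \sqrt{2} \sqrt{X}$ ($j{\left(X \right)} = \sqrt{2 X} = \sqrt{2} \sqrt{X}$)
$- 124 \left(Z{\left(11 \right)} + j{\left(s{\left(5 \right)} \right)}\right) = - 124 \left(\left(4 + 11\right) + \sqrt{2} \sqrt{5^{4}}\right) = - 124 \left(15 + \sqrt{2} \sqrt{625}\right) = - 124 \left(15 + \sqrt{2} \cdot 25\right) = - 124 \left(15 + 25 \sqrt{2}\right) = -1860 - 3100 \sqrt{2}$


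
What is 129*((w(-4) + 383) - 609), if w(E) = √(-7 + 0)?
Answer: -29154 + 129*I*√7 ≈ -29154.0 + 341.3*I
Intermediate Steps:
w(E) = I*√7 (w(E) = √(-7) = I*√7)
129*((w(-4) + 383) - 609) = 129*((I*√7 + 383) - 609) = 129*((383 + I*√7) - 609) = 129*(-226 + I*√7) = -29154 + 129*I*√7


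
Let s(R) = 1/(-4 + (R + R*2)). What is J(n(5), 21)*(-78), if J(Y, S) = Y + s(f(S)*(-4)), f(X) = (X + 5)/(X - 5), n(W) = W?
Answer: -18174/47 ≈ -386.68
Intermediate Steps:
f(X) = (5 + X)/(-5 + X)
s(R) = 1/(-4 + 3*R) (s(R) = 1/(-4 + (R + 2*R)) = 1/(-4 + 3*R))
J(Y, S) = Y + 1/(-4 - 12*(5 + S)/(-5 + S)) (J(Y, S) = Y + 1/(-4 + 3*(((5 + S)/(-5 + S))*(-4))) = Y + 1/(-4 + 3*(-4*(5 + S)/(-5 + S))) = Y + 1/(-4 - 12*(5 + S)/(-5 + S)))
J(n(5), 21)*(-78) = ((5 - 1*21 + 40*5 + 16*21*5)/(8*(5 + 2*21)))*(-78) = ((5 - 21 + 200 + 1680)/(8*(5 + 42)))*(-78) = ((⅛)*1864/47)*(-78) = ((⅛)*(1/47)*1864)*(-78) = (233/47)*(-78) = -18174/47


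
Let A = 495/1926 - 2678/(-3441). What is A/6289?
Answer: 762347/4631056086 ≈ 0.00016462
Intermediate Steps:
A = 762347/736374 (A = 495*(1/1926) - 2678*(-1/3441) = 55/214 + 2678/3441 = 762347/736374 ≈ 1.0353)
A/6289 = (762347/736374)/6289 = (762347/736374)*(1/6289) = 762347/4631056086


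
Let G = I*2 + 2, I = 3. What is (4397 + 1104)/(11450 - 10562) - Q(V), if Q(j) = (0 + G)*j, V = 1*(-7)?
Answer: 55229/888 ≈ 62.195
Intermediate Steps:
V = -7
G = 8 (G = 3*2 + 2 = 6 + 2 = 8)
Q(j) = 8*j (Q(j) = (0 + 8)*j = 8*j)
(4397 + 1104)/(11450 - 10562) - Q(V) = (4397 + 1104)/(11450 - 10562) - 8*(-7) = 5501/888 - 1*(-56) = 5501*(1/888) + 56 = 5501/888 + 56 = 55229/888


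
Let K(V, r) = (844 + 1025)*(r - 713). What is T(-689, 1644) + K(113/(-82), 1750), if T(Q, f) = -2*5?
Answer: 1938143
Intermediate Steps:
T(Q, f) = -10
K(V, r) = -1332597 + 1869*r (K(V, r) = 1869*(-713 + r) = -1332597 + 1869*r)
T(-689, 1644) + K(113/(-82), 1750) = -10 + (-1332597 + 1869*1750) = -10 + (-1332597 + 3270750) = -10 + 1938153 = 1938143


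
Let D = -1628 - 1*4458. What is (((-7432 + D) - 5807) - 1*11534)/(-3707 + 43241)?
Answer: -30859/39534 ≈ -0.78057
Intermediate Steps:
D = -6086 (D = -1628 - 4458 = -6086)
(((-7432 + D) - 5807) - 1*11534)/(-3707 + 43241) = (((-7432 - 6086) - 5807) - 1*11534)/(-3707 + 43241) = ((-13518 - 5807) - 11534)/39534 = (-19325 - 11534)*(1/39534) = -30859*1/39534 = -30859/39534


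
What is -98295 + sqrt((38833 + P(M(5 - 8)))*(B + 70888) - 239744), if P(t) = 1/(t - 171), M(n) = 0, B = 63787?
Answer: -98295 + sqrt(16990950072394)/57 ≈ -25979.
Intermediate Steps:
P(t) = 1/(-171 + t)
-98295 + sqrt((38833 + P(M(5 - 8)))*(B + 70888) - 239744) = -98295 + sqrt((38833 + 1/(-171 + 0))*(63787 + 70888) - 239744) = -98295 + sqrt((38833 + 1/(-171))*134675 - 239744) = -98295 + sqrt((38833 - 1/171)*134675 - 239744) = -98295 + sqrt((6640442/171)*134675 - 239744) = -98295 + sqrt(894301526350/171 - 239744) = -98295 + sqrt(894260530126/171) = -98295 + sqrt(16990950072394)/57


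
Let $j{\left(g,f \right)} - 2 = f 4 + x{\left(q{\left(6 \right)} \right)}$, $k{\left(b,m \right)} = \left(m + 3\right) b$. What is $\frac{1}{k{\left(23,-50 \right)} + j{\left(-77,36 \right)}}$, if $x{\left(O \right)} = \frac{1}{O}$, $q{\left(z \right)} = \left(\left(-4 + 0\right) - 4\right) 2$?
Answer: $- \frac{16}{14961} \approx -0.0010694$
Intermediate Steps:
$k{\left(b,m \right)} = b \left(3 + m\right)$ ($k{\left(b,m \right)} = \left(3 + m\right) b = b \left(3 + m\right)$)
$q{\left(z \right)} = -16$ ($q{\left(z \right)} = \left(-4 - 4\right) 2 = \left(-8\right) 2 = -16$)
$j{\left(g,f \right)} = \frac{31}{16} + 4 f$ ($j{\left(g,f \right)} = 2 + \left(f 4 + \frac{1}{-16}\right) = 2 + \left(4 f - \frac{1}{16}\right) = 2 + \left(- \frac{1}{16} + 4 f\right) = \frac{31}{16} + 4 f$)
$\frac{1}{k{\left(23,-50 \right)} + j{\left(-77,36 \right)}} = \frac{1}{23 \left(3 - 50\right) + \left(\frac{31}{16} + 4 \cdot 36\right)} = \frac{1}{23 \left(-47\right) + \left(\frac{31}{16} + 144\right)} = \frac{1}{-1081 + \frac{2335}{16}} = \frac{1}{- \frac{14961}{16}} = - \frac{16}{14961}$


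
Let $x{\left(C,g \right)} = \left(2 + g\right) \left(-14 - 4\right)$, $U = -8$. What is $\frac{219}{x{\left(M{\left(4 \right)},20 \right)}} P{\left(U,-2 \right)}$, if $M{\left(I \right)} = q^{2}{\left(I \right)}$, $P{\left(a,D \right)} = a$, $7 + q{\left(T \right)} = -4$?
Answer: $\frac{146}{33} \approx 4.4242$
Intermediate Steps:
$q{\left(T \right)} = -11$ ($q{\left(T \right)} = -7 - 4 = -11$)
$M{\left(I \right)} = 121$ ($M{\left(I \right)} = \left(-11\right)^{2} = 121$)
$x{\left(C,g \right)} = -36 - 18 g$ ($x{\left(C,g \right)} = \left(2 + g\right) \left(-18\right) = -36 - 18 g$)
$\frac{219}{x{\left(M{\left(4 \right)},20 \right)}} P{\left(U,-2 \right)} = \frac{219}{-36 - 360} \left(-8\right) = \frac{219}{-396} \left(-8\right) = 219 \left(- \frac{1}{396}\right) \left(-8\right) = \left(- \frac{73}{132}\right) \left(-8\right) = \frac{146}{33}$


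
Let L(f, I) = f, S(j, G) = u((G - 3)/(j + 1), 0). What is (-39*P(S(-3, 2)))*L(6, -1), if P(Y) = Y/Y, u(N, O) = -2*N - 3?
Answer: -234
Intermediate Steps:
u(N, O) = -3 - 2*N
S(j, G) = -3 - 2*(-3 + G)/(1 + j) (S(j, G) = -3 - 2*(G - 3)/(j + 1) = -3 - 2*(-3 + G)/(1 + j))
P(Y) = 1
(-39*P(S(-3, 2)))*L(6, -1) = -39*1*6 = -39*6 = -234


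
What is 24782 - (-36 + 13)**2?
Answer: 24253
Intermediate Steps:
24782 - (-36 + 13)**2 = 24782 - 1*(-23)**2 = 24782 - 1*529 = 24782 - 529 = 24253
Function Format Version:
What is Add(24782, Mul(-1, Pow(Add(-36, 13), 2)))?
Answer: 24253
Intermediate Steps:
Add(24782, Mul(-1, Pow(Add(-36, 13), 2))) = Add(24782, Mul(-1, Pow(-23, 2))) = Add(24782, Mul(-1, 529)) = Add(24782, -529) = 24253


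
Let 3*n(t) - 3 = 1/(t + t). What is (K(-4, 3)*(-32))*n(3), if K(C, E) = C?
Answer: 1216/9 ≈ 135.11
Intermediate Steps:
n(t) = 1 + 1/(6*t) (n(t) = 1 + 1/(3*(t + t)) = 1 + 1/(3*((2*t))) = 1 + (1/(2*t))/3 = 1 + 1/(6*t))
(K(-4, 3)*(-32))*n(3) = (-4*(-32))*((⅙ + 3)/3) = 128*((⅓)*(19/6)) = 128*(19/18) = 1216/9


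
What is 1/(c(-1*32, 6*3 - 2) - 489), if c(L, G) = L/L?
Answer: -1/488 ≈ -0.0020492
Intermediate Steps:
c(L, G) = 1
1/(c(-1*32, 6*3 - 2) - 489) = 1/(1 - 489) = 1/(-488) = -1/488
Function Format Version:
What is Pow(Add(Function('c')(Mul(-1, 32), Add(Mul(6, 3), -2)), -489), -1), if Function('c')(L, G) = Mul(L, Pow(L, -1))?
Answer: Rational(-1, 488) ≈ -0.0020492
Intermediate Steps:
Function('c')(L, G) = 1
Pow(Add(Function('c')(Mul(-1, 32), Add(Mul(6, 3), -2)), -489), -1) = Pow(Add(1, -489), -1) = Pow(-488, -1) = Rational(-1, 488)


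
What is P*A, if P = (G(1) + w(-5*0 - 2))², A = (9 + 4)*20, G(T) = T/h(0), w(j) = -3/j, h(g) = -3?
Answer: 3185/9 ≈ 353.89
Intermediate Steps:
G(T) = -T/3 (G(T) = T/(-3) = T*(-⅓) = -T/3)
A = 260 (A = 13*20 = 260)
P = 49/36 (P = (-⅓*1 - 3/(-5*0 - 2))² = (-⅓ - 3/(0 - 2))² = (-⅓ - 3/(-2))² = (-⅓ - 3*(-½))² = (-⅓ + 3/2)² = (7/6)² = 49/36 ≈ 1.3611)
P*A = (49/36)*260 = 3185/9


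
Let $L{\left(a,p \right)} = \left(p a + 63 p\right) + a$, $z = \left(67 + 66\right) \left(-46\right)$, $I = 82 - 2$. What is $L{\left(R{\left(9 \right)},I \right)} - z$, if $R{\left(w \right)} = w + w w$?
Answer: $18448$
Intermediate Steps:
$I = 80$ ($I = 82 - 2 = 80$)
$R{\left(w \right)} = w + w^{2}$
$z = -6118$ ($z = 133 \left(-46\right) = -6118$)
$L{\left(a,p \right)} = a + 63 p + a p$ ($L{\left(a,p \right)} = \left(a p + 63 p\right) + a = \left(63 p + a p\right) + a = a + 63 p + a p$)
$L{\left(R{\left(9 \right)},I \right)} - z = \left(9 \left(1 + 9\right) + 63 \cdot 80 + 9 \left(1 + 9\right) 80\right) - -6118 = \left(9 \cdot 10 + 5040 + 9 \cdot 10 \cdot 80\right) + 6118 = \left(90 + 5040 + 90 \cdot 80\right) + 6118 = \left(90 + 5040 + 7200\right) + 6118 = 12330 + 6118 = 18448$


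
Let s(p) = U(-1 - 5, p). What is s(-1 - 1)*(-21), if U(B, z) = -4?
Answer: 84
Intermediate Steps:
s(p) = -4
s(-1 - 1)*(-21) = -4*(-21) = 84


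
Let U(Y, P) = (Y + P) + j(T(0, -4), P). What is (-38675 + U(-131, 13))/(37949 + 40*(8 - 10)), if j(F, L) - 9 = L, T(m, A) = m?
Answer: -38771/37869 ≈ -1.0238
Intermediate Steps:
j(F, L) = 9 + L
U(Y, P) = 9 + Y + 2*P (U(Y, P) = (Y + P) + (9 + P) = (P + Y) + (9 + P) = 9 + Y + 2*P)
(-38675 + U(-131, 13))/(37949 + 40*(8 - 10)) = (-38675 + (9 - 131 + 2*13))/(37949 + 40*(8 - 10)) = (-38675 + (9 - 131 + 26))/(37949 + 40*(-2)) = (-38675 - 96)/(37949 - 80) = -38771/37869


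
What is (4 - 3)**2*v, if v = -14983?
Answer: -14983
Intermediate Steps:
(4 - 3)**2*v = (4 - 3)**2*(-14983) = 1**2*(-14983) = 1*(-14983) = -14983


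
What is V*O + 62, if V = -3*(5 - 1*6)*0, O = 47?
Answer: 62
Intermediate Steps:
V = 0 (V = -3*(5 - 6)*0 = -3*(-1)*0 = 3*0 = 0)
V*O + 62 = 0*47 + 62 = 0 + 62 = 62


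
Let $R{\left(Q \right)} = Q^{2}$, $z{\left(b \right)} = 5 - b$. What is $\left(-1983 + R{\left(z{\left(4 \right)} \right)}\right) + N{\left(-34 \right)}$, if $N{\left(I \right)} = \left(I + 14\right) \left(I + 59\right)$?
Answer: $-2482$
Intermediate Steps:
$N{\left(I \right)} = \left(14 + I\right) \left(59 + I\right)$
$\left(-1983 + R{\left(z{\left(4 \right)} \right)}\right) + N{\left(-34 \right)} = \left(-1983 + \left(5 - 4\right)^{2}\right) + \left(826 + \left(-34\right)^{2} + 73 \left(-34\right)\right) = \left(-1983 + \left(5 - 4\right)^{2}\right) + \left(826 + 1156 - 2482\right) = \left(-1983 + 1^{2}\right) - 500 = \left(-1983 + 1\right) - 500 = -1982 - 500 = -2482$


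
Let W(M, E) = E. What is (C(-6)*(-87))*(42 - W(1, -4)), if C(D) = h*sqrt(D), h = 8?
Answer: -32016*I*sqrt(6) ≈ -78423.0*I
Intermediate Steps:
C(D) = 8*sqrt(D)
(C(-6)*(-87))*(42 - W(1, -4)) = ((8*sqrt(-6))*(-87))*(42 - 1*(-4)) = ((8*(I*sqrt(6)))*(-87))*(42 + 4) = ((8*I*sqrt(6))*(-87))*46 = -696*I*sqrt(6)*46 = -32016*I*sqrt(6)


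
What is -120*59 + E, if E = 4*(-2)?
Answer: -7088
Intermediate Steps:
E = -8
-120*59 + E = -120*59 - 8 = -7080 - 8 = -7088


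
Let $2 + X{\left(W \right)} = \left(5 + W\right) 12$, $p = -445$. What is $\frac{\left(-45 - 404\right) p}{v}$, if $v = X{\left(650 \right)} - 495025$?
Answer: $- \frac{199805}{487167} \approx -0.41014$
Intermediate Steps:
$X{\left(W \right)} = 58 + 12 W$ ($X{\left(W \right)} = -2 + \left(5 + W\right) 12 = -2 + \left(60 + 12 W\right) = 58 + 12 W$)
$v = -487167$ ($v = \left(58 + 12 \cdot 650\right) - 495025 = \left(58 + 7800\right) - 495025 = 7858 - 495025 = -487167$)
$\frac{\left(-45 - 404\right) p}{v} = \frac{\left(-45 - 404\right) \left(-445\right)}{-487167} = \left(-449\right) \left(-445\right) \left(- \frac{1}{487167}\right) = 199805 \left(- \frac{1}{487167}\right) = - \frac{199805}{487167}$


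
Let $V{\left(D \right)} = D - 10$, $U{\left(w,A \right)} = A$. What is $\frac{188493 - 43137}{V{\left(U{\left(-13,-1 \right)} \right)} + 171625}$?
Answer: $\frac{72678}{85807} \approx 0.84699$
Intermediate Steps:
$V{\left(D \right)} = -10 + D$
$\frac{188493 - 43137}{V{\left(U{\left(-13,-1 \right)} \right)} + 171625} = \frac{188493 - 43137}{\left(-10 - 1\right) + 171625} = \frac{145356}{-11 + 171625} = \frac{145356}{171614} = 145356 \cdot \frac{1}{171614} = \frac{72678}{85807}$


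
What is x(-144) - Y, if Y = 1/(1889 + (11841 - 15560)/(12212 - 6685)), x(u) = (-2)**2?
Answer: 41741609/10436784 ≈ 3.9995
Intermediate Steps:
x(u) = 4
Y = 5527/10436784 (Y = 1/(1889 - 3719/5527) = 1/(10436784/5527) = 5527/10436784 ≈ 0.00052957)
x(-144) - Y = 4 - 1*5527/10436784 = 4 - 5527/10436784 = 41741609/10436784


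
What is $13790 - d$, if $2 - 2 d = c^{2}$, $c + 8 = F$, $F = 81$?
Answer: $\frac{32907}{2} \approx 16454.0$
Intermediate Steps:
$c = 73$ ($c = -8 + 81 = 73$)
$d = - \frac{5327}{2}$ ($d = 1 - \frac{73^{2}}{2} = 1 - \frac{5329}{2} = - \frac{5327}{2} \approx -2663.5$)
$13790 - d = 13790 - - \frac{5327}{2} = 13790 + \frac{5327}{2} = \frac{32907}{2}$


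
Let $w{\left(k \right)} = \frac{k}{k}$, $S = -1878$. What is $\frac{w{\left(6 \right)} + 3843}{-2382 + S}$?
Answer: $- \frac{961}{1065} \approx -0.90235$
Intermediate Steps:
$w{\left(k \right)} = 1$
$\frac{w{\left(6 \right)} + 3843}{-2382 + S} = \frac{1 + 3843}{-2382 - 1878} = \frac{3844}{-4260} = 3844 \left(- \frac{1}{4260}\right) = - \frac{961}{1065}$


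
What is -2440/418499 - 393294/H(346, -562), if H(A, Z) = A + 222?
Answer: -82297265813/118853716 ≈ -692.42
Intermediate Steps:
H(A, Z) = 222 + A
-2440/418499 - 393294/H(346, -562) = -2440/418499 - 393294/(222 + 346) = -2440*1/418499 - 393294/568 = -2440/418499 - 393294*1/568 = -2440/418499 - 196647/284 = -82297265813/118853716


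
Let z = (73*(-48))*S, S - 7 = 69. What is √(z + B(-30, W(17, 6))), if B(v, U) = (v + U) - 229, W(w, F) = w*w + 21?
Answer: I*√266253 ≈ 516.0*I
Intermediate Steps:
W(w, F) = 21 + w² (W(w, F) = w² + 21 = 21 + w²)
S = 76 (S = 7 + 69 = 76)
B(v, U) = -229 + U + v (B(v, U) = (U + v) - 229 = -229 + U + v)
z = -266304 (z = (73*(-48))*76 = -3504*76 = -266304)
√(z + B(-30, W(17, 6))) = √(-266304 + (-229 + (21 + 17²) - 30)) = √(-266304 + (-229 + (21 + 289) - 30)) = √(-266304 + (-229 + 310 - 30)) = √(-266304 + 51) = √(-266253) = I*√266253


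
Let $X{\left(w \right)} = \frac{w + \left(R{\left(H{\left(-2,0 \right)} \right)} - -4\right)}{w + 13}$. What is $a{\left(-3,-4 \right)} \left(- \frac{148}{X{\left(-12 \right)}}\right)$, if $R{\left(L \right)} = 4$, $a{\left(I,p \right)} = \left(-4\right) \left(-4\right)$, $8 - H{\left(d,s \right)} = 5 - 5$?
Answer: $592$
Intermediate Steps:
$H{\left(d,s \right)} = 8$ ($H{\left(d,s \right)} = 8 - \left(5 - 5\right) = 8 - 0 = 8 + 0 = 8$)
$a{\left(I,p \right)} = 16$
$X{\left(w \right)} = \frac{8 + w}{13 + w}$ ($X{\left(w \right)} = \frac{w + \left(4 - -4\right)}{w + 13} = \frac{w + \left(4 + 4\right)}{13 + w} = \frac{w + 8}{13 + w} = \frac{8 + w}{13 + w}$)
$a{\left(-3,-4 \right)} \left(- \frac{148}{X{\left(-12 \right)}}\right) = 16 \left(- \frac{148}{\frac{1}{13 - 12} \left(8 - 12\right)}\right) = 16 \left(- \frac{148}{1^{-1} \left(-4\right)}\right) = 16 \left(- \frac{148}{1 \left(-4\right)}\right) = 16 \left(- \frac{148}{-4}\right) = 16 \left(\left(-148\right) \left(- \frac{1}{4}\right)\right) = 16 \cdot 37 = 592$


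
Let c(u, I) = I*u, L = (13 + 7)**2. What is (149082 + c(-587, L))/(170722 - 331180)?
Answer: 42859/80229 ≈ 0.53421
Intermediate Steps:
L = 400 (L = 20**2 = 400)
(149082 + c(-587, L))/(170722 - 331180) = (149082 + 400*(-587))/(170722 - 331180) = (149082 - 234800)/(-160458) = -85718*(-1/160458) = 42859/80229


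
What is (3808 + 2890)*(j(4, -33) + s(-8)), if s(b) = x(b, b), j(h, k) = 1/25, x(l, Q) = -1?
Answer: -160752/25 ≈ -6430.1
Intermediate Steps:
j(h, k) = 1/25
s(b) = -1
(3808 + 2890)*(j(4, -33) + s(-8)) = (3808 + 2890)*(1/25 - 1) = 6698*(-24/25) = -160752/25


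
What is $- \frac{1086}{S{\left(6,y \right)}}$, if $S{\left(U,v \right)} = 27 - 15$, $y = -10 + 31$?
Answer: $- \frac{181}{2} \approx -90.5$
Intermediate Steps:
$y = 21$
$S{\left(U,v \right)} = 12$ ($S{\left(U,v \right)} = 27 - 15 = 12$)
$- \frac{1086}{S{\left(6,y \right)}} = - \frac{1086}{12} = \left(-1086\right) \frac{1}{12} = - \frac{181}{2}$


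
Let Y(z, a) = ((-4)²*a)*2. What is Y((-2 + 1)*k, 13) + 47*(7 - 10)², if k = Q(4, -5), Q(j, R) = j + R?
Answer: 839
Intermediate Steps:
Q(j, R) = R + j
k = -1 (k = -5 + 4 = -1)
Y(z, a) = 32*a (Y(z, a) = (16*a)*2 = 32*a)
Y((-2 + 1)*k, 13) + 47*(7 - 10)² = 32*13 + 47*(7 - 10)² = 416 + 47*(-3)² = 416 + 47*9 = 416 + 423 = 839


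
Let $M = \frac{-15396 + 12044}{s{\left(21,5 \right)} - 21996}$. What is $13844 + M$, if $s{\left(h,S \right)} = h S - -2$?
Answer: $\frac{303034668}{21889} \approx 13844.0$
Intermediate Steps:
$s{\left(h,S \right)} = 2 + S h$ ($s{\left(h,S \right)} = S h + 2 = 2 + S h$)
$M = \frac{3352}{21889}$ ($M = \frac{-15396 + 12044}{\left(2 + 5 \cdot 21\right) - 21996} = - \frac{3352}{\left(2 + 105\right) - 21996} = - \frac{3352}{107 - 21996} = - \frac{3352}{-21889} = \left(-3352\right) \left(- \frac{1}{21889}\right) = \frac{3352}{21889} \approx 0.15314$)
$13844 + M = 13844 + \frac{3352}{21889} = \frac{303034668}{21889}$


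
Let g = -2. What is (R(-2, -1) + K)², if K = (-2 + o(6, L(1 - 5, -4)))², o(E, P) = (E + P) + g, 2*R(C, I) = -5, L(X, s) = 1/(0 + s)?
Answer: 81/256 ≈ 0.31641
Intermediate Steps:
L(X, s) = 1/s
R(C, I) = -5/2 (R(C, I) = (½)*(-5) = -5/2)
o(E, P) = -2 + E + P (o(E, P) = (E + P) - 2 = -2 + E + P)
K = 49/16 (K = (-2 + (-2 + 6 + 1/(-4)))² = (-2 + (-2 + 6 - ¼))² = (-2 + 15/4)² = (7/4)² = 49/16 ≈ 3.0625)
(R(-2, -1) + K)² = (-5/2 + 49/16)² = (9/16)² = 81/256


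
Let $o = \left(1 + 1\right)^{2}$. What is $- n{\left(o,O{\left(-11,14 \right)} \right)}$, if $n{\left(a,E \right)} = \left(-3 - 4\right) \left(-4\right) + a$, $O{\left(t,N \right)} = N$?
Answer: $-32$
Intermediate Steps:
$o = 4$ ($o = 2^{2} = 4$)
$n{\left(a,E \right)} = 28 + a$ ($n{\left(a,E \right)} = \left(-3 - 4\right) \left(-4\right) + a = \left(-7\right) \left(-4\right) + a = 28 + a$)
$- n{\left(o,O{\left(-11,14 \right)} \right)} = - (28 + 4) = \left(-1\right) 32 = -32$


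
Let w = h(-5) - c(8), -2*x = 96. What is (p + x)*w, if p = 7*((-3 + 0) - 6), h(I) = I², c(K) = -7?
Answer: -3552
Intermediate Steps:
x = -48 (x = -½*96 = -48)
p = -63 (p = 7*(-3 - 6) = 7*(-9) = -63)
w = 32 (w = (-5)² - 1*(-7) = 25 + 7 = 32)
(p + x)*w = (-63 - 48)*32 = -111*32 = -3552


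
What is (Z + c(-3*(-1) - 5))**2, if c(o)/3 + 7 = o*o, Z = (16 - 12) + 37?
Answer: 1024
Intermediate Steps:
Z = 41 (Z = 4 + 37 = 41)
c(o) = -21 + 3*o**2 (c(o) = -21 + 3*(o*o) = -21 + 3*o**2)
(Z + c(-3*(-1) - 5))**2 = (41 + (-21 + 3*(-3*(-1) - 5)**2))**2 = (41 + (-21 + 3*(3 - 5)**2))**2 = (41 + (-21 + 3*(-2)**2))**2 = (41 + (-21 + 3*4))**2 = (41 + (-21 + 12))**2 = (41 - 9)**2 = 32**2 = 1024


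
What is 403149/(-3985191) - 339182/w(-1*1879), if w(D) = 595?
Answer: -62081321/108885 ≈ -570.16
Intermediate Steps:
403149/(-3985191) - 339182/w(-1*1879) = 403149/(-3985191) - 339182/595 = 403149*(-1/3985191) - 339182*1/595 = -2203/21777 - 339182/595 = -62081321/108885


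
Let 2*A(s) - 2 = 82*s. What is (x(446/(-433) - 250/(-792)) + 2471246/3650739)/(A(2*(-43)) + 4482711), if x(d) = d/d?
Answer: 6121985/16352339018454 ≈ 3.7438e-7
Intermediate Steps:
x(d) = 1
A(s) = 1 + 41*s (A(s) = 1 + (82*s)/2 = 1 + 41*s)
(x(446/(-433) - 250/(-792)) + 2471246/3650739)/(A(2*(-43)) + 4482711) = (1 + 2471246/3650739)/((1 + 41*(2*(-43))) + 4482711) = (1 + 2471246*(1/3650739))/((1 + 41*(-86)) + 4482711) = (1 + 2471246/3650739)/((1 - 3526) + 4482711) = 6121985/(3650739*(-3525 + 4482711)) = (6121985/3650739)/4479186 = (6121985/3650739)*(1/4479186) = 6121985/16352339018454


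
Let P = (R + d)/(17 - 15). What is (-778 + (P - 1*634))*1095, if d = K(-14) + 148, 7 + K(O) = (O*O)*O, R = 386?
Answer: -5519895/2 ≈ -2.7599e+6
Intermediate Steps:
K(O) = -7 + O³ (K(O) = -7 + (O*O)*O = -7 + O²*O = -7 + O³)
d = -2603 (d = (-7 + (-14)³) + 148 = (-7 - 2744) + 148 = -2751 + 148 = -2603)
P = -2217/2 (P = (386 - 2603)/(17 - 15) = -2217/2 ≈ -1108.5)
(-778 + (P - 1*634))*1095 = (-778 + (-2217/2 - 1*634))*1095 = (-778 + (-2217/2 - 634))*1095 = (-778 - 3485/2)*1095 = -5041/2*1095 = -5519895/2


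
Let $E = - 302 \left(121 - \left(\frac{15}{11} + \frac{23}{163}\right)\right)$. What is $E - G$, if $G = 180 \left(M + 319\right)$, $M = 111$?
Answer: $- \frac{203483210}{1793} \approx -1.1349 \cdot 10^{5}$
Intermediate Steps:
$E = - \frac{64705010}{1793}$ ($E = - 302 \left(121 - \frac{2698}{1793}\right) = \left(-302\right) \frac{214255}{1793} = - \frac{64705010}{1793} \approx -36088.0$)
$G = 77400$ ($G = 180 \left(111 + 319\right) = 180 \cdot 430 = 77400$)
$E - G = - \frac{64705010}{1793} - 77400 = - \frac{203483210}{1793}$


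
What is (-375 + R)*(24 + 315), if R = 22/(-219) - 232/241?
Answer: -2242850555/17593 ≈ -1.2749e+5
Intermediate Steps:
R = -56110/52779 (R = 22*(-1/219) - 232*1/241 = -22/219 - 232/241 = -56110/52779 ≈ -1.0631)
(-375 + R)*(24 + 315) = (-375 - 56110/52779)*(24 + 315) = -19848235/52779*339 = -2242850555/17593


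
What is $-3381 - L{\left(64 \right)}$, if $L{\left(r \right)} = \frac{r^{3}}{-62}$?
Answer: $\frac{26261}{31} \approx 847.13$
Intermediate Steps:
$L{\left(r \right)} = - \frac{r^{3}}{62}$ ($L{\left(r \right)} = r^{3} \left(- \frac{1}{62}\right) = - \frac{r^{3}}{62}$)
$-3381 - L{\left(64 \right)} = -3381 - - \frac{64^{3}}{62} = -3381 - \left(- \frac{1}{62}\right) 262144 = -3381 - - \frac{131072}{31} = -3381 + \frac{131072}{31} = \frac{26261}{31}$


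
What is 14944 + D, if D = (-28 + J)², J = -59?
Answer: 22513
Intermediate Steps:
D = 7569 (D = (-28 - 59)² = (-87)² = 7569)
14944 + D = 14944 + 7569 = 22513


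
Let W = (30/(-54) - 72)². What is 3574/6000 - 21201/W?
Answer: -4389850117/1279227000 ≈ -3.4316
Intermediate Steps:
W = 426409/81 (W = (30*(-1/54) - 72)² = (-5/9 - 72)² = (-653/9)² = 426409/81 ≈ 5264.3)
3574/6000 - 21201/W = 3574/6000 - 21201/426409/81 = 3574*(1/6000) - 21201*81/426409 = 1787/3000 - 1717281/426409 = -4389850117/1279227000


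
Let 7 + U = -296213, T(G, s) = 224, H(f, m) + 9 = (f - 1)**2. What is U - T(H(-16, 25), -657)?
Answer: -296444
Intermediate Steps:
H(f, m) = -9 + (-1 + f)**2 (H(f, m) = -9 + (f - 1)**2 = -9 + (-1 + f)**2)
U = -296220 (U = -7 - 296213 = -296220)
U - T(H(-16, 25), -657) = -296220 - 1*224 = -296220 - 224 = -296444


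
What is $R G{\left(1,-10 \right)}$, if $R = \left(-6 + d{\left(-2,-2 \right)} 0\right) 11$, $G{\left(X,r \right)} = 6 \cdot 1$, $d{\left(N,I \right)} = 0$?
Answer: $-396$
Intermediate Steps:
$G{\left(X,r \right)} = 6$
$R = -66$ ($R = \left(-6 + 0 \cdot 0\right) 11 = \left(-6 + 0\right) 11 = \left(-6\right) 11 = -66$)
$R G{\left(1,-10 \right)} = \left(-66\right) 6 = -396$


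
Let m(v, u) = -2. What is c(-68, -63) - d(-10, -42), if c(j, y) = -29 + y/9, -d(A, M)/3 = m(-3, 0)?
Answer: -42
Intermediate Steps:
d(A, M) = 6 (d(A, M) = -3*(-2) = 6)
c(j, y) = -29 + y/9 (c(j, y) = -29 + y*(1/9) = -29 + y/9)
c(-68, -63) - d(-10, -42) = (-29 + (1/9)*(-63)) - 1*6 = (-29 - 7) - 6 = -36 - 6 = -42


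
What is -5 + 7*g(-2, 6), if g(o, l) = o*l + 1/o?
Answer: -185/2 ≈ -92.500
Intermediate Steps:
g(o, l) = 1/o + l*o (g(o, l) = l*o + 1/o = 1/o + l*o)
-5 + 7*g(-2, 6) = -5 + 7*(1/(-2) + 6*(-2)) = -5 + 7*(-1/2 - 12) = -5 + 7*(-25/2) = -5 - 175/2 = -185/2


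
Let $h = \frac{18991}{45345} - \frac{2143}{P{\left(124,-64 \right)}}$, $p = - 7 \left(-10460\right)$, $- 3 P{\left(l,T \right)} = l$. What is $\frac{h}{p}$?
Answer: $\frac{293877889}{411699951600} \approx 0.00071382$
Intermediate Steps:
$P{\left(l,T \right)} = - \frac{l}{3}$
$p = 73220$ ($p = \left(-1\right) \left(-73220\right) = 73220$)
$h = \frac{293877889}{5622780}$ ($h = \frac{18991}{45345} - \frac{2143}{\left(- \frac{1}{3}\right) 124} = 18991 \cdot \frac{1}{45345} - \frac{2143}{- \frac{124}{3}} = \frac{18991}{45345} - - \frac{6429}{124} = \frac{18991}{45345} + \frac{6429}{124} = \frac{293877889}{5622780} \approx 52.266$)
$\frac{h}{p} = \frac{293877889}{5622780 \cdot 73220} = \frac{293877889}{5622780} \cdot \frac{1}{73220} = \frac{293877889}{411699951600}$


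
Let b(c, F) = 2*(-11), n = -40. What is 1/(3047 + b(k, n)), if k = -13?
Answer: 1/3025 ≈ 0.00033058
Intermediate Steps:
b(c, F) = -22
1/(3047 + b(k, n)) = 1/(3047 - 22) = 1/3025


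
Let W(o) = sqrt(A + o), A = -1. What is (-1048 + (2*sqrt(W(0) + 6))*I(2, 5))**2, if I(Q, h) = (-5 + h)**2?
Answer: 1098304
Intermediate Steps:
W(o) = sqrt(-1 + o)
(-1048 + (2*sqrt(W(0) + 6))*I(2, 5))**2 = (-1048 + (2*sqrt(sqrt(-1 + 0) + 6))*(-5 + 5)**2)**2 = (-1048 + (2*sqrt(sqrt(-1) + 6))*0**2)**2 = (-1048 + (2*sqrt(I + 6))*0)**2 = (-1048 + (2*sqrt(6 + I))*0)**2 = (-1048 + 0)**2 = (-1048)**2 = 1098304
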